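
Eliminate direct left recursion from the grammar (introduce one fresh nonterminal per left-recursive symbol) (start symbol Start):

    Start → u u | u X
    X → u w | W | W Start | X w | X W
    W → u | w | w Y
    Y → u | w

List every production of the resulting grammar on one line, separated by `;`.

Directly left-recursive nonterminal: X.
For X: α = {w, W}, β = {u w, W, W Start}. Rewrite as X → β X1 and X1 → α X1 | ε.

Start → u u | u X; X → u w X1 | W X1 | W Start X1; W → u | w | w Y; Y → u | w; X1 → w X1 | W X1 | ε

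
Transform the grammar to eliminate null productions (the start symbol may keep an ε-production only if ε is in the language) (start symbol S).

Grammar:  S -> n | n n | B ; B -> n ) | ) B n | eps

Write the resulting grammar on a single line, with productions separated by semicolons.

S -> n | n n | B | eps; B -> n ) | ) B n | ) n

Nullable set = {B, S}.
ε ∈ L(G) since S is nullable, so keep S → ε.
For each production, add variants omitting each subset of nullable occurrences: B → ) B n gives ) B n | ) n.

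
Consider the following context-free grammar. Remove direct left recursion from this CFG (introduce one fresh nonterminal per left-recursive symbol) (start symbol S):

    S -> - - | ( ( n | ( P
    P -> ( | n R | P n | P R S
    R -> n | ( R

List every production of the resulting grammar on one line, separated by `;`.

S -> - - | ( ( n | ( P; P -> ( P' | n R P'; R -> n | ( R; P' -> n P' | R S P' | ε

P is directly left-recursive.
For P: α = {n, R S}, β = {(, n R}. Rewrite as P → β P' and P' → α P' | ε.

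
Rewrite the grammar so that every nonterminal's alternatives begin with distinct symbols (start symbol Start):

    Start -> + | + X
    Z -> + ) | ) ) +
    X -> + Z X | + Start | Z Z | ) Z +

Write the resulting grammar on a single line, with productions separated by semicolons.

Start has alternatives sharing prefix '+': factor to Start → + Start1 with Start1 → ε | X.
X has alternatives sharing prefix '+': factor to X → + X1 with X1 → Z X | Start.

Start -> + Start1; Z -> + ) | ) ) +; X -> Z Z | ) Z + | + X1; Start1 -> ε | X; X1 -> Z X | Start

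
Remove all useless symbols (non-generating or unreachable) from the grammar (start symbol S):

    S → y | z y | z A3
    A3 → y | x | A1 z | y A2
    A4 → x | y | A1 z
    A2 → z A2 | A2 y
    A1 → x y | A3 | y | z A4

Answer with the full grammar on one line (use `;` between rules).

S → y | z y | z A3; A3 → y | x | A1 z; A4 → x | y | A1 z; A1 → x y | A3 | y | z A4

Generating nonterminals: {A1, A3, A4, S}.
Reachable from S after that: {A1, A3, A4, S}.
Removed useless symbols: {A2} and every production mentioning them.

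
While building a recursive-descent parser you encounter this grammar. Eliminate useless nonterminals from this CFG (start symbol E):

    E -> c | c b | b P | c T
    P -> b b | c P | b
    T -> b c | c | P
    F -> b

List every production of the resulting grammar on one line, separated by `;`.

Generating nonterminals: {E, F, P, T}.
Reachable from E after that: {E, P, T}.
Removed useless symbols: {F} and every production mentioning them.

E -> c | c b | b P | c T; P -> b b | c P | b; T -> b c | c | P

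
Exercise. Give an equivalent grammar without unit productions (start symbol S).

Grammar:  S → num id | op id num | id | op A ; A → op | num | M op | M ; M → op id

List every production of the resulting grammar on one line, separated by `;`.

S → num id | op id num | id | op A; A → op | num | M op | op id; M → op id

Unit pairs: A ⇒* {M}.
For each unit pair (A, B), copy every non-unit production of B to A, then drop all unit productions.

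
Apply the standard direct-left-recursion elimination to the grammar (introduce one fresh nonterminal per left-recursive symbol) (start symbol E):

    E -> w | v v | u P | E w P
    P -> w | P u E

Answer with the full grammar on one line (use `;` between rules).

E, P are directly left-recursive.
For E: α = {w P}, β = {w, v v, u P}. Rewrite as E → β E' and E' → α E' | ε.
For P: α = {u E}, β = {w}. Rewrite as P → β P' and P' → α P' | ε.

E -> w E' | v v E' | u P E'; P -> w P'; E' -> w P E' | ε; P' -> u E P' | ε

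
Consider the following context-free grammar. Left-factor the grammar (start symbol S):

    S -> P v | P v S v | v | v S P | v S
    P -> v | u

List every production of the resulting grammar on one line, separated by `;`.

S has alternatives sharing prefix 'v': factor to S → v S' with S' → ε | S P | S.
S has alternatives sharing prefix 'P v': factor to S → P v S'' with S'' → ε | S v.
S' has alternatives sharing prefix 'S': factor to S' → S S''' with S''' → P | ε.

S -> v S' | P v S''; P -> v | u; S' -> ε | S S'''; S'' -> ε | S v; S''' -> P | ε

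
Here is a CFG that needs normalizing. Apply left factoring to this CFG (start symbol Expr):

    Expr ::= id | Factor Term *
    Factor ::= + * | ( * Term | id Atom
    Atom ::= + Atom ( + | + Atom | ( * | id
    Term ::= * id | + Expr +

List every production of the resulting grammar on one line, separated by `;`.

Atom has alternatives sharing prefix '+ Atom': factor to Atom → + Atom Atom1 with Atom1 → ( + | ε.

Expr ::= id | Factor Term *; Factor ::= + * | ( * Term | id Atom; Atom ::= ( * | id | + Atom Atom1; Term ::= * id | + Expr +; Atom1 ::= ( + | ε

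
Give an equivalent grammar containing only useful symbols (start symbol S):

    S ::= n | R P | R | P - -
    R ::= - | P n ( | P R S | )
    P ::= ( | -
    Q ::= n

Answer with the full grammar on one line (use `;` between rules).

Generating nonterminals: {P, Q, R, S}.
Reachable from S after that: {P, R, S}.
Removed useless symbols: {Q} and every production mentioning them.

S ::= n | R P | R | P - -; R ::= - | P n ( | P R S | ); P ::= ( | -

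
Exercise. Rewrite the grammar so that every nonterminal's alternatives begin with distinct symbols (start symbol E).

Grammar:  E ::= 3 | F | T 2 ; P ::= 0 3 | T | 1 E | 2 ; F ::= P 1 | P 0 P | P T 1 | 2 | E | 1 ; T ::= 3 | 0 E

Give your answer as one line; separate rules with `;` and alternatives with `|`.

F has alternatives sharing prefix 'P': factor to F → P F' with F' → 1 | 0 P | T 1.

E ::= 3 | F | T 2; P ::= 0 3 | T | 1 E | 2; F ::= 2 | E | 1 | P F'; T ::= 3 | 0 E; F' ::= 1 | 0 P | T 1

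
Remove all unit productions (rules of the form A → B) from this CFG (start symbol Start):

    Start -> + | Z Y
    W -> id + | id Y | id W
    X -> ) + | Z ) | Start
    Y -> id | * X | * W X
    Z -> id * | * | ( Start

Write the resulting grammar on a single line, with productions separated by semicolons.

Unit pairs: X ⇒* {Start}.
Replace each nonterminal's rules with the union of the non-unit rules of every nonterminal it unit-derives.

Start -> + | Z Y; W -> id + | id Y | id W; X -> + | Z Y | ) + | Z ); Y -> id | * X | * W X; Z -> id * | * | ( Start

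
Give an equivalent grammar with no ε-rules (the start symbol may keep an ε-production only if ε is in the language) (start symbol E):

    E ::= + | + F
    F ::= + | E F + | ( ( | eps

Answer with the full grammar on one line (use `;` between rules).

E ::= + | + F; F ::= + | E F + | E + | ( (

The nullable symbols are {F}.
ε ∉ L(G), so no ε-production is kept.
Add the nullable-subset variants: F → E F + gives E F + | E +.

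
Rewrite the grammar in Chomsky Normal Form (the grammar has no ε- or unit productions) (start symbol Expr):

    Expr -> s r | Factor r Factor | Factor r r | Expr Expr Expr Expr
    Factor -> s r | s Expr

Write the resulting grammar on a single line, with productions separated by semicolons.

Introduce a nonterminal for each terminal appearing in a rule of length ≥ 2: X1 → s, X2 → r.
Binarize each right-hand side of length ≥ 3 by chaining fresh nonterminals (Y1, Y2, …): affected rules were Expr → Factor X2 Factor; Expr → Factor X2 X2; Expr → Expr Expr Expr Expr.

Expr -> X1 X2 | Factor Y1 | Factor Y2 | Expr Y3; Factor -> X1 X2 | X1 Expr; X1 -> s; X2 -> r; Y1 -> X2 Factor; Y2 -> X2 X2; Y3 -> Expr Y4; Y4 -> Expr Expr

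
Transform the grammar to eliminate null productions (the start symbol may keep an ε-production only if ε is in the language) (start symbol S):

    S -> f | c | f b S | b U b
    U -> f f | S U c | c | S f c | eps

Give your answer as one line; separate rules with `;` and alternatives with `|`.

The nullable symbols are {U}.
ε ∉ L(G), so no ε-production is kept.
For each production, add variants omitting each subset of nullable occurrences: S → b U b gives b U b | b b. U → S U c gives S U c | S c.

S -> f | c | f b S | b U b | b b; U -> f f | S U c | S c | c | S f c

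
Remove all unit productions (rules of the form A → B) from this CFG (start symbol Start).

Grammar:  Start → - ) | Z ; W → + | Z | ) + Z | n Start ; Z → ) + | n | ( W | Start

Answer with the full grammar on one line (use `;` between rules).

Start → ) + | n | ( W | - ); W → ) + | n | ( W | - ) | + | ) + Z | n Start; Z → ) + | n | ( W | - )

Unit pairs: Start ⇒* {Z}; W ⇒* {Start, Z}; Z ⇒* {Start}.
For every A with A ⇒* B via unit rules, add B's non-unit alternatives to A; then delete every rule of the form X → Y.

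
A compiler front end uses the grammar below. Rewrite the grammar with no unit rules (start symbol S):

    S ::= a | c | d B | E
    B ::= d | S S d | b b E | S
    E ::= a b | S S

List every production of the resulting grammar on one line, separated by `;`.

S ::= a b | S S | a | c | d B; B ::= d | S S d | b b E | a b | S S | a | c | d B; E ::= a b | S S

Unit pairs: B ⇒* {E, S}; S ⇒* {E}.
For every A with A ⇒* B via unit rules, add B's non-unit alternatives to A; then delete every rule of the form X → Y.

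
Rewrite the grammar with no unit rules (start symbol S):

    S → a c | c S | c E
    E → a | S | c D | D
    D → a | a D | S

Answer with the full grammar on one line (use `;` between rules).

S → a c | c S | c E; E → a | c D | a D | a c | c S | c E; D → a c | c S | c E | a | a D

Unit pairs: D ⇒* {S}; E ⇒* {D, S}.
For every A with A ⇒* B via unit rules, add B's non-unit alternatives to A; then delete every rule of the form X → Y.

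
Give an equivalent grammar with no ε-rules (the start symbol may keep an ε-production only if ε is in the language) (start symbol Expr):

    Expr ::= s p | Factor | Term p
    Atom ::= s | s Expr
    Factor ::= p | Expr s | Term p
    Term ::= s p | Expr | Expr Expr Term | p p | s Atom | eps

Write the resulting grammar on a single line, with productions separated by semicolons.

Expr ::= s p | Factor | Term p | p; Atom ::= s | s Expr; Factor ::= p | Expr s | Term p; Term ::= s p | Expr | Expr Expr Term | Expr Expr | p p | s Atom

The nullable symbols are {Term}.
ε ∉ L(G), so no ε-production is kept.
Expand every rule over subsets of its nullable positions: Expr → Term p gives Term p | p. Term → Expr Expr Term gives Expr Expr Term | Expr Expr.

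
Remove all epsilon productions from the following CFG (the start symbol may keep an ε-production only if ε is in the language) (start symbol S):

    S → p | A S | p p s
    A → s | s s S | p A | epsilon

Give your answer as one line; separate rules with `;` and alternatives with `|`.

The nullable symbols are {A}.
ε ∉ L(G), so no ε-production is kept.
For each production, add variants omitting each subset of nullable occurrences: A → p A gives p A | p.

S → p | A S | p p s; A → s | s s S | p A | p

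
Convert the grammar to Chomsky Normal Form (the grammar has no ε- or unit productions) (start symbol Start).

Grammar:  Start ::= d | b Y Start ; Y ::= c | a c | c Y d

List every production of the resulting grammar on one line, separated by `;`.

Introduce a nonterminal for each terminal appearing in a rule of length ≥ 2: X1 → b, X2 → a, X3 → c, X4 → d.
Binarize each right-hand side of length ≥ 3 by chaining fresh nonterminals (Y1, Y2, …): affected rules were Start → X1 Y Start; Y → X3 Y X4.

Start ::= d | X1 Y1; Y ::= c | X2 X3 | X3 Y2; X1 ::= b; X2 ::= a; X3 ::= c; X4 ::= d; Y1 ::= Y Start; Y2 ::= Y X4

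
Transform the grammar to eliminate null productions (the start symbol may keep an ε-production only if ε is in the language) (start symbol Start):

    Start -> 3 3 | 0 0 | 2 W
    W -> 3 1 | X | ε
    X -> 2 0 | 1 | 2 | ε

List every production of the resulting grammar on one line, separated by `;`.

The nullable symbols are {W, X}.
ε ∉ L(G), so no ε-production is kept.
For each production, add variants omitting each subset of nullable occurrences: Start → 2 W gives 2 W | 2.

Start -> 3 3 | 0 0 | 2 W | 2; W -> 3 1 | X; X -> 2 0 | 1 | 2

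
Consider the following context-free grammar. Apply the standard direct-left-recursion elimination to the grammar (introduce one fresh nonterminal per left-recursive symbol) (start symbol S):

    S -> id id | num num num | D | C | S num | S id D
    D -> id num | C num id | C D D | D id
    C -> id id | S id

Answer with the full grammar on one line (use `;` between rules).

S -> id id S' | num num num S' | D S' | C S'; D -> id num D' | C num id D' | C D D D'; C -> id id | S id; S' -> num S' | id D S' | ε; D' -> id D' | ε

S, D are directly left-recursive.
For S: α = {num, id D}, β = {id id, num num num, D, C}. Rewrite as S → β S' and S' → α S' | ε.
For D: α = {id}, β = {id num, C num id, C D D}. Rewrite as D → β D' and D' → α D' | ε.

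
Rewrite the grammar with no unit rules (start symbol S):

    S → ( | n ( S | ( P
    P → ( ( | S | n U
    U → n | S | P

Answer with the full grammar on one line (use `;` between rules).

Unit pairs: P ⇒* {S}; U ⇒* {P, S}.
Replace each nonterminal's rules with the union of the non-unit rules of every nonterminal it unit-derives.

S → ( | n ( S | ( P; P → ( | n ( S | ( P | ( ( | n U; U → n | ( | n ( S | ( P | ( ( | n U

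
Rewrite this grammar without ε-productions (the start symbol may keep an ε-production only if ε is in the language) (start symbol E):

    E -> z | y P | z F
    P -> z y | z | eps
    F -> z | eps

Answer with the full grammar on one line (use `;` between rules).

Nullable nonterminals: {F, P}.
ε ∉ L(G), so no ε-production is kept.
Add the nullable-subset variants: E → y P gives y P | y.

E -> z | y P | y | z F; P -> z y | z; F -> z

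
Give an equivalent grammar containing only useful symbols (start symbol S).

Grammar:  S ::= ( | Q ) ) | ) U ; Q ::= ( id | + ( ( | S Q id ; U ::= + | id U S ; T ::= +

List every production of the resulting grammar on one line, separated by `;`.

Generating nonterminals: {Q, S, T, U}.
Reachable from S after that: {Q, S, U}.
Removed useless symbols: {T} and every production mentioning them.

S ::= ( | Q ) ) | ) U; Q ::= ( id | + ( ( | S Q id; U ::= + | id U S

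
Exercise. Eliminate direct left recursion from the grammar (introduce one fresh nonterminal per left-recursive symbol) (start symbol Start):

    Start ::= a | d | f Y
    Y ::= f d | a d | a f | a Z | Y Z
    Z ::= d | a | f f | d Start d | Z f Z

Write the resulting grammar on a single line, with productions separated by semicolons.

Y, Z are directly left-recursive.
For Y: α = {Z}, β = {f d, a d, a f, a Z}. Rewrite as Y → β Y1 and Y1 → α Y1 | ε.
For Z: α = {f Z}, β = {d, a, f f, d Start d}. Rewrite as Z → β Z1 and Z1 → α Z1 | ε.

Start ::= a | d | f Y; Y ::= f d Y1 | a d Y1 | a f Y1 | a Z Y1; Z ::= d Z1 | a Z1 | f f Z1 | d Start d Z1; Y1 ::= Z Y1 | epsilon; Z1 ::= f Z Z1 | epsilon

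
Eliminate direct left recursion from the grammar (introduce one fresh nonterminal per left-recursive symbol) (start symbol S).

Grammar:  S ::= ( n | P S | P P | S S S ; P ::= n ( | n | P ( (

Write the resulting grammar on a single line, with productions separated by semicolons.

S, P are directly left-recursive.
For S: α = {S S}, β = {( n, P S, P P}. Rewrite as S → β S' and S' → α S' | ε.
For P: α = {( (}, β = {n (, n}. Rewrite as P → β P' and P' → α P' | ε.

S ::= ( n S' | P S S' | P P S'; P ::= n ( P' | n P'; S' ::= S S S' | ε; P' ::= ( ( P' | ε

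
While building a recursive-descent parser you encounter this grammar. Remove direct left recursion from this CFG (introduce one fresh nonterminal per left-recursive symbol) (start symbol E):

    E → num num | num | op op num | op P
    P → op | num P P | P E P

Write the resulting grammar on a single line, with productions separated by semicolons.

Directly left-recursive nonterminal: P.
For P: α = {E P}, β = {op, num P P}. Rewrite as P → β P' and P' → α P' | ε.

E → num num | num | op op num | op P; P → op P' | num P P P'; P' → E P P' | ε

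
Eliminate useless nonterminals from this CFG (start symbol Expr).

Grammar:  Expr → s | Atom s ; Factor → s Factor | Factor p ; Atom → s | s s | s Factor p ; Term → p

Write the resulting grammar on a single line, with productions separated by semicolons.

Generating nonterminals: {Atom, Expr, Term}.
Reachable from Expr after that: {Atom, Expr}.
Removed useless symbols: {Factor, Term} and every production mentioning them.

Expr → s | Atom s; Atom → s | s s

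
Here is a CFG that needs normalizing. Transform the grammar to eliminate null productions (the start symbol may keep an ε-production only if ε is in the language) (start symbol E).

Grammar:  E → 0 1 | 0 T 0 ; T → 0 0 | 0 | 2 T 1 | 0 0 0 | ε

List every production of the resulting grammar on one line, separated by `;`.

The nullable symbols are {T}.
ε ∉ L(G), so no ε-production is kept.
For each production, add variants omitting each subset of nullable occurrences: E → 0 T 0 gives 0 T 0 | 0 0. T → 2 T 1 gives 2 T 1 | 2 1.

E → 0 1 | 0 T 0 | 0 0; T → 0 0 | 0 | 2 T 1 | 2 1 | 0 0 0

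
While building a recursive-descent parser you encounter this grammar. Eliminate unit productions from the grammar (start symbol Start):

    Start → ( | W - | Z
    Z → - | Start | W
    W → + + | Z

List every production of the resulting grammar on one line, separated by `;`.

Unit pairs: Start ⇒* {W, Z}; W ⇒* {Start, Z}; Z ⇒* {Start, W}.
For every A with A ⇒* B via unit rules, add B's non-unit alternatives to A; then delete every rule of the form X → Y.

Start → - | ( | W - | + +; Z → - | ( | W - | + +; W → - | ( | W - | + +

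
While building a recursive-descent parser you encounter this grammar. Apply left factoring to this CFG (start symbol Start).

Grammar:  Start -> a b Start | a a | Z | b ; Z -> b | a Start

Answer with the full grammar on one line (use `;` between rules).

Start -> Z | b | a Start1; Z -> b | a Start; Start1 -> b Start | a

Start has alternatives sharing prefix 'a': factor to Start → a Start1 with Start1 → b Start | a.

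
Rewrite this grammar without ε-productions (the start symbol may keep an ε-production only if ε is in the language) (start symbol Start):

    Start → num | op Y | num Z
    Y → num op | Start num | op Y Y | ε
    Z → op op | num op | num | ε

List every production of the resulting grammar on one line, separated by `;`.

Nullable set = {Y, Z}.
ε ∉ L(G), so no ε-production is kept.
Add the nullable-subset variants: Start → op Y gives op Y | op. Y → op Y Y gives op Y Y | op Y | op.

Start → num | op Y | op | num Z; Y → num op | Start num | op Y Y | op Y | op; Z → op op | num op | num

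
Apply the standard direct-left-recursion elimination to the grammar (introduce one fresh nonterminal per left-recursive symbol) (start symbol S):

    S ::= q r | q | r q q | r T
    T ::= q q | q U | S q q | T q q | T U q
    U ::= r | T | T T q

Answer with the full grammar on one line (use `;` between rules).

T is directly left-recursive.
For T: α = {q q, U q}, β = {q q, q U, S q q}. Rewrite as T → β T' and T' → α T' | ε.

S ::= q r | q | r q q | r T; T ::= q q T' | q U T' | S q q T'; U ::= r | T | T T q; T' ::= q q T' | U q T' | ε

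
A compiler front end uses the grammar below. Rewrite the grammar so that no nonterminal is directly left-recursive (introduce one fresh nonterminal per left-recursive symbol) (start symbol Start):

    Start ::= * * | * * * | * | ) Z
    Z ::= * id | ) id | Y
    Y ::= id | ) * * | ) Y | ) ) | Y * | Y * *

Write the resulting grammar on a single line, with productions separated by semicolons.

Directly left-recursive nonterminal: Y.
For Y: α = {*, * *}, β = {id, ) * *, ) Y, ) )}. Rewrite as Y → β Y1 and Y1 → α Y1 | ε.

Start ::= * * | * * * | * | ) Z; Z ::= * id | ) id | Y; Y ::= id Y1 | ) * * Y1 | ) Y Y1 | ) ) Y1; Y1 ::= * Y1 | * * Y1 | ε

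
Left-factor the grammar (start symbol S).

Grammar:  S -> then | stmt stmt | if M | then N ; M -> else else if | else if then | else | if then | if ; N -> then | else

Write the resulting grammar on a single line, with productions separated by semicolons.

S has alternatives sharing prefix 'then': factor to S → then S' with S' → ε | N.
M has alternatives sharing prefix 'else': factor to M → else M' with M' → else if | if then | ε.
M has alternatives sharing prefix 'if': factor to M → if M'' with M'' → then | ε.

S -> stmt stmt | if M | then S'; M -> else M' | if M''; N -> then | else; S' -> ε | N; M' -> else if | if then | ε; M'' -> then | ε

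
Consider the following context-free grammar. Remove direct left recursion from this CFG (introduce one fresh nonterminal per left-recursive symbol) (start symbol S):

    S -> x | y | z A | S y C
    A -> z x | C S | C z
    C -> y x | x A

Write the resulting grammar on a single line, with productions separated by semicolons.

Left recursion appears on S.
For S: α = {y C}, β = {x, y, z A}. Rewrite as S → β S' and S' → α S' | ε.

S -> x S' | y S' | z A S'; A -> z x | C S | C z; C -> y x | x A; S' -> y C S' | ε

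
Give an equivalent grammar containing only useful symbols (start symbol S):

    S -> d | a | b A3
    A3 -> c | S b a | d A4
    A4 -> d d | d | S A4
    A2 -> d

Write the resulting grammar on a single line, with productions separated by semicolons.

Generating nonterminals: {A2, A3, A4, S}.
Reachable from S after that: {A3, A4, S}.
Removed useless symbols: {A2} and every production mentioning them.

S -> d | a | b A3; A3 -> c | S b a | d A4; A4 -> d d | d | S A4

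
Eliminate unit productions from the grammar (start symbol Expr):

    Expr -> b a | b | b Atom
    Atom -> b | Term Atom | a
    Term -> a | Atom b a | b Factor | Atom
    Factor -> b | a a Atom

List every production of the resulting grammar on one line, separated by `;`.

Unit pairs: Term ⇒* {Atom}.
Replace each nonterminal's rules with the union of the non-unit rules of every nonterminal it unit-derives.

Expr -> b a | b | b Atom; Atom -> b | Term Atom | a; Term -> a | Atom b a | b Factor | b | Term Atom; Factor -> b | a a Atom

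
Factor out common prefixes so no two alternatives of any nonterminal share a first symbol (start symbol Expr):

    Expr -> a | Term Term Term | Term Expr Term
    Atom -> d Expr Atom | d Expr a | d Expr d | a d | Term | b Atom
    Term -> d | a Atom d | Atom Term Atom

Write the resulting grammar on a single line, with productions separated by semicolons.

Expr -> a | Term Expr1; Atom -> a d | Term | b Atom | d Expr Atom1; Term -> d | a Atom d | Atom Term Atom; Expr1 -> Term Term | Expr Term; Atom1 -> Atom | a | d

Expr has alternatives sharing prefix 'Term': factor to Expr → Term Expr1 with Expr1 → Term Term | Expr Term.
Atom has alternatives sharing prefix 'd Expr': factor to Atom → d Expr Atom1 with Atom1 → Atom | a | d.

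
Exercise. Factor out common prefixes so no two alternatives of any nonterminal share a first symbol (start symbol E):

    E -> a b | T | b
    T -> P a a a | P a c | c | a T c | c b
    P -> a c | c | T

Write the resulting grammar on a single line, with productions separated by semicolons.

E -> a b | T | b; T -> a T c | P a T' | c T''; P -> a c | c | T; T' -> a a | c; T'' -> ε | b

T has alternatives sharing prefix 'P a': factor to T → P a T' with T' → a a | c.
T has alternatives sharing prefix 'c': factor to T → c T'' with T'' → ε | b.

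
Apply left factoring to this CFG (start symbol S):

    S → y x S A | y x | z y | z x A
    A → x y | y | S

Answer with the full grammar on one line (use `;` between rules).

S has alternatives sharing prefix 'y x': factor to S → y x S' with S' → S A | ε.
S has alternatives sharing prefix 'z': factor to S → z S'' with S'' → y | x A.

S → y x S' | z S''; A → x y | y | S; S' → S A | ε; S'' → y | x A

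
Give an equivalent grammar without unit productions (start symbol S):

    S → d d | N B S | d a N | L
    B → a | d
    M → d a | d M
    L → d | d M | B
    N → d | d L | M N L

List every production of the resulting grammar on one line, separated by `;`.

Unit pairs: L ⇒* {B}; S ⇒* {B, L}.
For every A with A ⇒* B via unit rules, add B's non-unit alternatives to A; then delete every rule of the form X → Y.

S → d | d M | a | d d | N B S | d a N; B → a | d; M → d a | d M; L → d | d M | a; N → d | d L | M N L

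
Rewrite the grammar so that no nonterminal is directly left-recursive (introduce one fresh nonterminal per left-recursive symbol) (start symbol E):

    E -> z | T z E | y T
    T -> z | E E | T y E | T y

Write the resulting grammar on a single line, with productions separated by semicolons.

Left recursion appears on T.
For T: α = {y E, y}, β = {z, E E}. Rewrite as T → β T' and T' → α T' | ε.

E -> z | T z E | y T; T -> z T' | E E T'; T' -> y E T' | y T' | ε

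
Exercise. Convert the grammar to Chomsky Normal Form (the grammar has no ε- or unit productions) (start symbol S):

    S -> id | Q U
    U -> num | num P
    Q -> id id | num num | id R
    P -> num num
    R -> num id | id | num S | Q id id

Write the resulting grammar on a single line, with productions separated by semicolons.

S -> id | Q U; U -> num | X1 P; Q -> X2 X2 | X1 X1 | X2 R; P -> X1 X1; R -> X1 X2 | id | X1 S | Q Y1; X1 -> num; X2 -> id; Y1 -> X2 X2

Introduce a nonterminal for each terminal appearing in a rule of length ≥ 2: X1 → num, X2 → id.
Binarize each right-hand side of length ≥ 3 by chaining fresh nonterminals (Y1, Y2, …): affected rules were R → Q X2 X2.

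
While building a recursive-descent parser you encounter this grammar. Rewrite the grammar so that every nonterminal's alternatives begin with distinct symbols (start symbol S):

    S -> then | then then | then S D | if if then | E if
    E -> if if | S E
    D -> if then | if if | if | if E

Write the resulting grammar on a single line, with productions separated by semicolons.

S -> if if then | E if | then S'; E -> if if | S E; D -> if D'; S' -> ε | then | S D; D' -> then | if | ε | E

S has alternatives sharing prefix 'then': factor to S → then S' with S' → ε | then | S D.
D has alternatives sharing prefix 'if': factor to D → if D' with D' → then | if | ε | E.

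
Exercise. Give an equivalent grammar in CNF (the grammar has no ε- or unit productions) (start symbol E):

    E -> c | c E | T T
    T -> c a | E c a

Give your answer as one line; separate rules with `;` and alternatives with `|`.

E -> c | X1 E | T T; T -> X1 X2 | E Y1; X1 -> c; X2 -> a; Y1 -> X1 X2

Introduce a nonterminal for each terminal appearing in a rule of length ≥ 2: X1 → c, X2 → a.
Binarize each right-hand side of length ≥ 3 by chaining fresh nonterminals (Y1, Y2, …): affected rules were T → E X1 X2.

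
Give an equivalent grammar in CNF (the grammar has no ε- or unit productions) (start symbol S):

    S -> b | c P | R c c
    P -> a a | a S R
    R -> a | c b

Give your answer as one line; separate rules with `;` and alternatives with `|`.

Introduce a nonterminal for each terminal appearing in a rule of length ≥ 2: X1 → c, X2 → a, X3 → b.
Binarize each right-hand side of length ≥ 3 by chaining fresh nonterminals (Y1, Y2, …): affected rules were S → R X1 X1; P → X2 S R.

S -> b | X1 P | R Y1; P -> X2 X2 | X2 Y2; R -> a | X1 X3; X1 -> c; X2 -> a; X3 -> b; Y1 -> X1 X1; Y2 -> S R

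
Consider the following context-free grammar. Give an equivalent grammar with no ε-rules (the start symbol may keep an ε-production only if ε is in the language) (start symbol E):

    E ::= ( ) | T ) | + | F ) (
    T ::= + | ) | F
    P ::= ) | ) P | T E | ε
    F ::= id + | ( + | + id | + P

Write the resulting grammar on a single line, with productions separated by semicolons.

The nullable symbols are {P}.
ε ∉ L(G), so no ε-production is kept.
Expand every rule over subsets of its nullable positions: F → + P gives + P | +.

E ::= ( ) | T ) | + | F ) (; T ::= + | ) | F; P ::= ) | ) P | T E; F ::= id + | ( + | + id | + P | +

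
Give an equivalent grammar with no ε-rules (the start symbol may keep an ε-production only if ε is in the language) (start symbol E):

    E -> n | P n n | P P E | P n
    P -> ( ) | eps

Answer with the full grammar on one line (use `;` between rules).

E -> n | P n n | n n | P P E | P E | P n; P -> ( )

Nullable set = {P}.
ε ∉ L(G), so no ε-production is kept.
For each production, add variants omitting each subset of nullable occurrences: E → P n n gives P n n | n n. E → P P E gives P P E | P E.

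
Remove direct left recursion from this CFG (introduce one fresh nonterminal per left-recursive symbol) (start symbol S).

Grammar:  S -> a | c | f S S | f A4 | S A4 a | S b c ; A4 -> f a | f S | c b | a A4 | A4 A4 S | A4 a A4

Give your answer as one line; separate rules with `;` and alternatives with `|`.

S -> a S' | c S' | f S S S' | f A4 S'; A4 -> f a A4' | f S A4' | c b A4' | a A4 A4'; S' -> A4 a S' | b c S' | ε; A4' -> A4 S A4' | a A4 A4' | ε

S, A4 are directly left-recursive.
For S: α = {A4 a, b c}, β = {a, c, f S S, f A4}. Rewrite as S → β S' and S' → α S' | ε.
For A4: α = {A4 S, a A4}, β = {f a, f S, c b, a A4}. Rewrite as A4 → β A4' and A4' → α A4' | ε.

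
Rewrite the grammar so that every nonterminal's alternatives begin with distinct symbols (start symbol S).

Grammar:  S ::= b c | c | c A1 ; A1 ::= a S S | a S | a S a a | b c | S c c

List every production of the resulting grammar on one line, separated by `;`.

S has alternatives sharing prefix 'c': factor to S → c S' with S' → ε | A1.
A1 has alternatives sharing prefix 'a S': factor to A1 → a S A1' with A1' → S | ε | a a.

S ::= b c | c S'; A1 ::= b c | S c c | a S A1'; S' ::= epsilon | A1; A1' ::= S | epsilon | a a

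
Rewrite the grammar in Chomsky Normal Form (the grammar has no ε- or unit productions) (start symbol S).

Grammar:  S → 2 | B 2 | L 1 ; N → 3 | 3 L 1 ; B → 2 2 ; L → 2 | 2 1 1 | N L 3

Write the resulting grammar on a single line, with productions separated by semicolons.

S → 2 | B X1 | L X2; N → 3 | X3 Y1; B → X1 X1; L → 2 | X1 Y2 | N Y3; X1 → 2; X2 → 1; X3 → 3; Y1 → L X2; Y2 → X2 X2; Y3 → L X3

Introduce a nonterminal for each terminal appearing in a rule of length ≥ 2: X1 → 2, X2 → 1, X3 → 3.
Binarize each right-hand side of length ≥ 3 by chaining fresh nonterminals (Y1, Y2, …): affected rules were N → X3 L X2; L → X1 X2 X2; L → N L X3.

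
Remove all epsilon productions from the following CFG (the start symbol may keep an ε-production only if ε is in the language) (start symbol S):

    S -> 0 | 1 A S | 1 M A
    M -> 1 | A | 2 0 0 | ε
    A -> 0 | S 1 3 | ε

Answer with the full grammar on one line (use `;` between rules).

S -> 0 | 1 A S | 1 S | 1 M A | 1 M | 1 A | 1; M -> 1 | A | 2 0 0; A -> 0 | S 1 3

Nullable nonterminals: {A, M}.
ε ∉ L(G), so no ε-production is kept.
Add the nullable-subset variants: S → 1 A S gives 1 A S | 1 S. S → 1 M A gives 1 M A | 1 M | 1 A | 1.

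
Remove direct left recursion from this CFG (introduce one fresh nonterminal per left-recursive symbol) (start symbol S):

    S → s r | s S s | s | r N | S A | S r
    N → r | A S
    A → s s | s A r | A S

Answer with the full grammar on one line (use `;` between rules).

S → s r S' | s S s S' | s S' | r N S'; N → r | A S; A → s s A' | s A r A'; S' → A S' | r S' | epsilon; A' → S A' | epsilon

Left recursion appears on S, A.
For S: α = {A, r}, β = {s r, s S s, s, r N}. Rewrite as S → β S' and S' → α S' | ε.
For A: α = {S}, β = {s s, s A r}. Rewrite as A → β A' and A' → α A' | ε.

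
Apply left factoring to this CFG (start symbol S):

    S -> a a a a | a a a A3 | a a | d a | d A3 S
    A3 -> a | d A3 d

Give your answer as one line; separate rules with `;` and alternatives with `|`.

S -> a a S' | d S''; A3 -> a | d A3 d; S' -> epsilon | a S'''; S'' -> a | A3 S; S''' -> a | A3

S has alternatives sharing prefix 'a a': factor to S → a a S' with S' → a a | a A3 | ε.
S has alternatives sharing prefix 'd': factor to S → d S'' with S'' → a | A3 S.
S' has alternatives sharing prefix 'a': factor to S' → a S''' with S''' → a | A3.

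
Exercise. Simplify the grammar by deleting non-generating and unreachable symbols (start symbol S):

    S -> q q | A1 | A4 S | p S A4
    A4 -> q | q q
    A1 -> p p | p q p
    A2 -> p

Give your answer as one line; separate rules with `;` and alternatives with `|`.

S -> q q | A1 | A4 S | p S A4; A4 -> q | q q; A1 -> p p | p q p

Generating nonterminals: {A1, A2, A4, S}.
Reachable from S after that: {A1, A4, S}.
Removed useless symbols: {A2} and every production mentioning them.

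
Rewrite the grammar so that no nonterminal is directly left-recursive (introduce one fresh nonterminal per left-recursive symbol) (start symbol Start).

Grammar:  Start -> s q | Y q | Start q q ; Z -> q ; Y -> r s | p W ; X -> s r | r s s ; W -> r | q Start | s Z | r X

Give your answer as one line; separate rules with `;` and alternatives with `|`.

Start -> s q Start1 | Y q Start1; Z -> q; Y -> r s | p W; X -> s r | r s s; W -> r | q Start | s Z | r X; Start1 -> q q Start1 | ε

Left recursion appears on Start.
For Start: α = {q q}, β = {s q, Y q}. Rewrite as Start → β Start1 and Start1 → α Start1 | ε.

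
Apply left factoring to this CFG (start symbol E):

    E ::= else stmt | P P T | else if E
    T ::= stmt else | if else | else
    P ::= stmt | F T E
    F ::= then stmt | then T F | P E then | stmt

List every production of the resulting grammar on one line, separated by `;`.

E has alternatives sharing prefix 'else': factor to E → else E' with E' → stmt | if E.
F has alternatives sharing prefix 'then': factor to F → then F' with F' → stmt | T F.

E ::= P P T | else E'; T ::= stmt else | if else | else; P ::= stmt | F T E; F ::= P E then | stmt | then F'; E' ::= stmt | if E; F' ::= stmt | T F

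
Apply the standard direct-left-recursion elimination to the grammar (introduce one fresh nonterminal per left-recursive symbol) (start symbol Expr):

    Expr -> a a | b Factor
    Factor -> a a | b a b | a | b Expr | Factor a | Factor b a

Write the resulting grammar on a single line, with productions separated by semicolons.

Left recursion appears on Factor.
For Factor: α = {a, b a}, β = {a a, b a b, a, b Expr}. Rewrite as Factor → β Factor1 and Factor1 → α Factor1 | ε.

Expr -> a a | b Factor; Factor -> a a Factor1 | b a b Factor1 | a Factor1 | b Expr Factor1; Factor1 -> a Factor1 | b a Factor1 | ε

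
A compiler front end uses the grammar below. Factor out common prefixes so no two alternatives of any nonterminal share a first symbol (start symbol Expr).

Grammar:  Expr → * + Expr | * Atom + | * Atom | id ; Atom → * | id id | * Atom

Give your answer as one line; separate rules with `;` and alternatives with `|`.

Expr has alternatives sharing prefix '*': factor to Expr → * Expr1 with Expr1 → + Expr | Atom + | Atom.
Atom has alternatives sharing prefix '*': factor to Atom → * Atom1 with Atom1 → ε | Atom.
Expr1 has alternatives sharing prefix 'Atom': factor to Expr1 → Atom Expr11 with Expr11 → + | ε.

Expr → id | * Expr1; Atom → id id | * Atom1; Expr1 → + Expr | Atom Expr11; Atom1 → ε | Atom; Expr11 → + | ε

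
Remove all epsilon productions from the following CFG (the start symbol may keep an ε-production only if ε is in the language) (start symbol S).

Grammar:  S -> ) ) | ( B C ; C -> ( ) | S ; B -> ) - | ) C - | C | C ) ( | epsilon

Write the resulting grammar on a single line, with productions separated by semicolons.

The nullable symbols are {B}.
ε ∉ L(G), so no ε-production is kept.
Expand every rule over subsets of its nullable positions: S → ( B C gives ( B C | ( C.

S -> ) ) | ( B C | ( C; C -> ( ) | S; B -> ) - | ) C - | C | C ) (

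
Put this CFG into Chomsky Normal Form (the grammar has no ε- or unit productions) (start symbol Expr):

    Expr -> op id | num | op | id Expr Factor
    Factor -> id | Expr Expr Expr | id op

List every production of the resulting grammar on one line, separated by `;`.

Expr -> X1 X2 | num | op | X2 Y1; Factor -> id | Expr Y2 | X2 X1; X1 -> op; X2 -> id; Y1 -> Expr Factor; Y2 -> Expr Expr

Introduce a nonterminal for each terminal appearing in a rule of length ≥ 2: X1 → op, X2 → id.
Binarize each right-hand side of length ≥ 3 by chaining fresh nonterminals (Y1, Y2, …): affected rules were Expr → X2 Expr Factor; Factor → Expr Expr Expr.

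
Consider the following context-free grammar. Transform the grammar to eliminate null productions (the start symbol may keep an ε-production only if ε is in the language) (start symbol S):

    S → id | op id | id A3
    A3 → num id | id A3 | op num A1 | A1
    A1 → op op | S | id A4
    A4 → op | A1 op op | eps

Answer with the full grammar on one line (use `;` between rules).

S → id | op id | id A3; A3 → num id | id A3 | op num A1 | A1; A1 → op op | S | id A4 | id; A4 → op | A1 op op

The nullable symbols are {A4}.
ε ∉ L(G), so no ε-production is kept.
Add the nullable-subset variants: A1 → id A4 gives id A4 | id.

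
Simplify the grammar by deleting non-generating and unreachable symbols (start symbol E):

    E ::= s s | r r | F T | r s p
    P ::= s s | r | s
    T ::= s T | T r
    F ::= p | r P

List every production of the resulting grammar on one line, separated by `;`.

E ::= s s | r r | r s p

Generating nonterminals: {E, F, P}.
Reachable from E after that: {E}.
Removed useless symbols: {F, P, T} and every production mentioning them.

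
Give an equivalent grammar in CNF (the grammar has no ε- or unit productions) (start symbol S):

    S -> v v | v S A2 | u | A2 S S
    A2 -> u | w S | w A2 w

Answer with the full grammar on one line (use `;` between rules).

Introduce a nonterminal for each terminal appearing in a rule of length ≥ 2: X1 → v, X2 → w.
Binarize each right-hand side of length ≥ 3 by chaining fresh nonterminals (Y1, Y2, …): affected rules were S → X1 S A2; S → A2 S S; A2 → X2 A2 X2.

S -> X1 X1 | X1 Y1 | u | A2 Y2; A2 -> u | X2 S | X2 Y3; X1 -> v; X2 -> w; Y1 -> S A2; Y2 -> S S; Y3 -> A2 X2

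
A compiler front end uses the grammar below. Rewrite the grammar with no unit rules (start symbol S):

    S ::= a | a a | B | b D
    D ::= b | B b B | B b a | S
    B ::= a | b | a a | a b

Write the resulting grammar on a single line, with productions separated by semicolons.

S ::= a | b | a a | a b | b D; D ::= a | a a | b D | b | a b | B b B | B b a; B ::= a | b | a a | a b

Unit pairs: D ⇒* {B, S}; S ⇒* {B}.
For every A with A ⇒* B via unit rules, add B's non-unit alternatives to A; then delete every rule of the form X → Y.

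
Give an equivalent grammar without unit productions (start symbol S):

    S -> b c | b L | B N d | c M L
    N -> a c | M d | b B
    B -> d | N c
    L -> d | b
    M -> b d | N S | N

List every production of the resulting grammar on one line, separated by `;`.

Unit pairs: M ⇒* {N}.
For every A with A ⇒* B via unit rules, add B's non-unit alternatives to A; then delete every rule of the form X → Y.

S -> b c | b L | B N d | c M L; N -> a c | M d | b B; B -> d | N c; L -> d | b; M -> a c | M d | b B | b d | N S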